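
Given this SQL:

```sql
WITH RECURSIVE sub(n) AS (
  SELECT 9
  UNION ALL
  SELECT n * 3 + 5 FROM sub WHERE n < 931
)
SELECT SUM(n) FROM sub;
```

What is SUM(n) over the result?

4171

Base: n=9.
Iteration 1: 9 < 931 holds -> n = 9 * 3 + 5 = 32.
Iteration 2: 32 < 931 holds -> n = 32 * 3 + 5 = 101.
Iteration 3: 101 < 931 holds -> n = 101 * 3 + 5 = 308.
Iteration 4: 308 < 931 holds -> n = 308 * 3 + 5 = 929.
Iteration 5: 929 < 931 holds -> n = 929 * 3 + 5 = 2792.
Iteration 6: 2792 < 931 fails; recursion stops.
SUM(n) = 9 + 32 + 101 + 308 + 929 + 2792 = 4171.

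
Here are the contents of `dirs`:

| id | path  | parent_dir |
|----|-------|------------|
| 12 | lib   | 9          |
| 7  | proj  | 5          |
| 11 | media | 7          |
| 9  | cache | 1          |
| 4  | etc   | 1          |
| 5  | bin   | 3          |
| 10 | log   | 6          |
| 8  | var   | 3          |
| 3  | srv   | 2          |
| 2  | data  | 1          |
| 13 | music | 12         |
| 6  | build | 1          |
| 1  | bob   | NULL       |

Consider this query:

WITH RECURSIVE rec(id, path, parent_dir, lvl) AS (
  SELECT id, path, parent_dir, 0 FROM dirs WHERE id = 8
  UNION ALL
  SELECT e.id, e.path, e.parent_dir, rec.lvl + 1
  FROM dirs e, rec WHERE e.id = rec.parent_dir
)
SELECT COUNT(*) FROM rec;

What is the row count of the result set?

Base: id=8 (var), parent_dir=3, lvl 0.
Iteration 1: join on id=3 -> srv (id 3, parent_dir=2, lvl 1).
Iteration 2: join on id=2 -> data (id 2, parent_dir=1, lvl 2).
Iteration 3: join on id=1 -> bob (id 1, parent_dir=NULL, lvl 3).
Iteration 4: parent_dir is NULL; no match; recursion stops.
Total rows emitted: 4.

4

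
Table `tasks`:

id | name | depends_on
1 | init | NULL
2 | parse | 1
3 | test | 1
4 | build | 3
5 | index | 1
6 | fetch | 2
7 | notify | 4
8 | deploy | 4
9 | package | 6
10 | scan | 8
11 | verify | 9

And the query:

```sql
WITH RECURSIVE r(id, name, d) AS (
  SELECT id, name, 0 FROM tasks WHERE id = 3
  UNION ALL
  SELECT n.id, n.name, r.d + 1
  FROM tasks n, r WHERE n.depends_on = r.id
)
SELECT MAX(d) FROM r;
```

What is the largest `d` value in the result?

3

Base: id=3 (test) at d 0.
Iteration 1: rows with depends_on in {3} -> build (id 4, d 1).
Iteration 2: rows with depends_on in {4} -> notify (id 7, d 2), deploy (id 8, d 2).
Iteration 3: rows with depends_on in {7,8} -> scan (id 10, d 3).
Iteration 4: no rows with depends_on in {10}; recursion stops.
d values: 0, 1, 2, 2, 3; the maximum is 3.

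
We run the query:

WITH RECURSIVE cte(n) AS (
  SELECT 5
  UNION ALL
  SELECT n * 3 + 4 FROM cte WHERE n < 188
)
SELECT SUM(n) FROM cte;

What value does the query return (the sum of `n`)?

837

Base: n=5.
Iteration 1: 5 < 188 holds -> n = 5 * 3 + 4 = 19.
Iteration 2: 19 < 188 holds -> n = 19 * 3 + 4 = 61.
Iteration 3: 61 < 188 holds -> n = 61 * 3 + 4 = 187.
Iteration 4: 187 < 188 holds -> n = 187 * 3 + 4 = 565.
Iteration 5: 565 < 188 fails; recursion stops.
SUM(n) = 5 + 19 + 61 + 187 + 565 = 837.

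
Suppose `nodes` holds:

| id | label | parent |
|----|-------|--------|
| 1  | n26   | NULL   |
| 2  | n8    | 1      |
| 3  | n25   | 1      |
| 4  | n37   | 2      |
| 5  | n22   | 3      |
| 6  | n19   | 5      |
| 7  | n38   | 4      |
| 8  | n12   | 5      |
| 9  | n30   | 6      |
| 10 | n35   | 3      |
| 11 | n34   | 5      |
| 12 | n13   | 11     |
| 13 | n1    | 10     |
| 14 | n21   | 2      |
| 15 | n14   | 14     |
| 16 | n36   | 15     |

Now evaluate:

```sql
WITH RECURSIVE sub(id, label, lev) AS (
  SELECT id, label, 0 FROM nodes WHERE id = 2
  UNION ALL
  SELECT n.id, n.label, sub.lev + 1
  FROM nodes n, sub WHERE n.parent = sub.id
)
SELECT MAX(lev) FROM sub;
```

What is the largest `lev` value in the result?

Base: id=2 (n8) at lev 0.
Iteration 1: rows with parent in {2} -> n37 (id 4, lev 1), n21 (id 14, lev 1).
Iteration 2: rows with parent in {4,14} -> n38 (id 7, lev 2), n14 (id 15, lev 2).
Iteration 3: rows with parent in {7,15} -> n36 (id 16, lev 3).
Iteration 4: no rows with parent in {16}; recursion stops.
lev values: 0, 1, 1, 2, 2, 3; the maximum is 3.

3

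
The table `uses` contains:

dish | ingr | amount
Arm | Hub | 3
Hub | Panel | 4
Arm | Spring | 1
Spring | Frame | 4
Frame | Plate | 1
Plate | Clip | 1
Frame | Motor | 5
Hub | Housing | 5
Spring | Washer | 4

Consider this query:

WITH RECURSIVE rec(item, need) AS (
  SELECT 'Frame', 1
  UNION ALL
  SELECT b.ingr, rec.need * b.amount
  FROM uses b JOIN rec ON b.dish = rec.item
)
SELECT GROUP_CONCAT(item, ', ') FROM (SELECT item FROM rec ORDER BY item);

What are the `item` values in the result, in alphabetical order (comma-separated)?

Base: (Frame, need=1).
Iteration 1: components of {Frame} -> Motor = 1*5 = 5, Plate = 1*1 = 1.
Iteration 2: components of {Motor,Plate} -> Clip = 1*1 = 1.
Iteration 3: no further components; recursion stops.

Clip, Frame, Motor, Plate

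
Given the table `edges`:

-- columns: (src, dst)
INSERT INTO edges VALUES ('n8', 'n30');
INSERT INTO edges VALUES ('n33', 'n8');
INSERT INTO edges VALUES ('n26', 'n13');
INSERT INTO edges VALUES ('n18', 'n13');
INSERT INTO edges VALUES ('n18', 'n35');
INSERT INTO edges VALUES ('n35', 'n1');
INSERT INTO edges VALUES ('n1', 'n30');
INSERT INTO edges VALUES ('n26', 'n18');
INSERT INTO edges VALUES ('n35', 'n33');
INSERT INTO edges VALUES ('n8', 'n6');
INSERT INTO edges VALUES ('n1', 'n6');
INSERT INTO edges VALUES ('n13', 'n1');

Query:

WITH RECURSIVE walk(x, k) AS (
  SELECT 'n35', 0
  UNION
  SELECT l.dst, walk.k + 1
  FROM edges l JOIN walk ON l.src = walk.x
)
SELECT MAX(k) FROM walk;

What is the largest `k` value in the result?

3

Base: (n35, k=0).
Iteration 1: edges from {n35} -> (n1, k=1), (n33, k=1).
Iteration 2: edges from {n1,n33} -> (n30, k=2), (n6, k=2), (n8, k=2).
Iteration 3: edges from {n30,n6,n8} -> (n30, k=3), (n6, k=3).
Iteration 4: no outgoing edges from {n30,n6}; recursion stops.
k values: 0, 1, 1, 2, 2, 2, 3, 3; the maximum is 3.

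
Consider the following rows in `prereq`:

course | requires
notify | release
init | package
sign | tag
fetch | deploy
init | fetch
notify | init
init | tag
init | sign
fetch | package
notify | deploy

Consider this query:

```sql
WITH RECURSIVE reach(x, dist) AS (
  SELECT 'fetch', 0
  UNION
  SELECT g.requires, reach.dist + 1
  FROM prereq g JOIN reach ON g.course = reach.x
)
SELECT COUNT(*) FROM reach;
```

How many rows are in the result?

Base: (fetch, dist=0).
Iteration 1: edges from {fetch} -> (deploy, dist=1), (package, dist=1).
Iteration 2: no outgoing edges from {deploy,package}; recursion stops.
Total rows emitted: 3.

3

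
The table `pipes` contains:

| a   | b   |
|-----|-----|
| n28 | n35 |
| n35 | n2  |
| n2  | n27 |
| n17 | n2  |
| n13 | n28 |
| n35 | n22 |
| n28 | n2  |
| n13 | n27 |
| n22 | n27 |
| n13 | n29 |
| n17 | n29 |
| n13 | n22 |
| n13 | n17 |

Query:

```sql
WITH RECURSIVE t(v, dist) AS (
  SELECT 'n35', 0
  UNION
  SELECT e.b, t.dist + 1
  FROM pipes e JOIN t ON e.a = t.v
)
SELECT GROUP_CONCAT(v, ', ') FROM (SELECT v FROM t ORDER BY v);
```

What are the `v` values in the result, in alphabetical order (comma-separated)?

Base: (n35, dist=0).
Iteration 1: edges from {n35} -> (n2, dist=1), (n22, dist=1).
Iteration 2: edges from {n2,n22} -> (n27, dist=2). [UNION drops 1 duplicate row(s)]
Iteration 3: no outgoing edges from {n27}; recursion stops.

n2, n22, n27, n35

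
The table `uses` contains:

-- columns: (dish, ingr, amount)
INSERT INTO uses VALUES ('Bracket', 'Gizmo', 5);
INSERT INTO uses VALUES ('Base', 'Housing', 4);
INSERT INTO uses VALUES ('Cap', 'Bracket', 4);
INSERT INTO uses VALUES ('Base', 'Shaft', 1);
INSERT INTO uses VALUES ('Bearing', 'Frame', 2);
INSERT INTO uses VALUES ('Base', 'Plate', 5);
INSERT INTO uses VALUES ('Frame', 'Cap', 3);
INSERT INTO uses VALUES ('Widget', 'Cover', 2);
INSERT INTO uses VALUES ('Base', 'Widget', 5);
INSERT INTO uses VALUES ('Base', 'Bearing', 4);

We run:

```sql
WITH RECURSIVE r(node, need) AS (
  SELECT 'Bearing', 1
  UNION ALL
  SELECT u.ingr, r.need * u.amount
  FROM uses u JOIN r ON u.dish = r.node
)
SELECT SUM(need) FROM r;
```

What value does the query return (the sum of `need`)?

Base: (Bearing, need=1).
Iteration 1: components of {Bearing} -> Frame = 1*2 = 2.
Iteration 2: components of {Frame} -> Cap = 2*3 = 6.
Iteration 3: components of {Cap} -> Bracket = 6*4 = 24.
Iteration 4: components of {Bracket} -> Gizmo = 24*5 = 120.
Iteration 5: no further components; recursion stops.
SUM(need) = 1 + 2 + 6 + 24 + 120 = 153.

153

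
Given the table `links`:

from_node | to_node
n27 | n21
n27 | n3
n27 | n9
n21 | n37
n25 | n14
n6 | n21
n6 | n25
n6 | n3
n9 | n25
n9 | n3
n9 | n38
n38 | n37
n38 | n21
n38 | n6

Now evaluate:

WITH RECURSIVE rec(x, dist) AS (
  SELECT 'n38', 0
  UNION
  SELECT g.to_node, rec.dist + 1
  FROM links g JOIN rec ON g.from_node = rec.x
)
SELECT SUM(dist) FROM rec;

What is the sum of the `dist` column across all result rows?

17

Base: (n38, dist=0).
Iteration 1: edges from {n38} -> (n21, dist=1), (n37, dist=1), (n6, dist=1).
Iteration 2: edges from {n21,n37,n6} -> (n21, dist=2), (n25, dist=2), (n3, dist=2), (n37, dist=2).
Iteration 3: edges from {n21,n25,n3,n37} -> (n14, dist=3), (n37, dist=3).
Iteration 4: no outgoing edges from {n14,n37}; recursion stops.
SUM(dist) = 0 + 1 + 1 + 1 + 2 + 2 + 2 + 2 + 3 + 3 = 17.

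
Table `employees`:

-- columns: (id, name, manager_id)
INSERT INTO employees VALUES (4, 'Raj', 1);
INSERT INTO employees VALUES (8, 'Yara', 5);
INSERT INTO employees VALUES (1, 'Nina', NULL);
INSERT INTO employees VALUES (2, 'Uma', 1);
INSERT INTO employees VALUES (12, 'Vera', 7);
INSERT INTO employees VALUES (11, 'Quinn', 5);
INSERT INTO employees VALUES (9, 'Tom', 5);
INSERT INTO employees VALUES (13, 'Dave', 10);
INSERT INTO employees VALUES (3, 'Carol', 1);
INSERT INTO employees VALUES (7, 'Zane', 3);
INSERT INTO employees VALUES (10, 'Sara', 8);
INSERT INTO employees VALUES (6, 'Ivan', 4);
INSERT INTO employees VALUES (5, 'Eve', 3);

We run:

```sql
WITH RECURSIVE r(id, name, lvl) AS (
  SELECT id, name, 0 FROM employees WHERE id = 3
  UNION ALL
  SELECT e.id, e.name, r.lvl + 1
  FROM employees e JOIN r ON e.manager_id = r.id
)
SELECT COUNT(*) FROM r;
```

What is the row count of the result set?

Base: id=3 (Carol) at lvl 0.
Iteration 1: rows with manager_id in {3} -> Eve (id 5, lvl 1), Zane (id 7, lvl 1).
Iteration 2: rows with manager_id in {5,7} -> Yara (id 8, lvl 2), Tom (id 9, lvl 2), Quinn (id 11, lvl 2), Vera (id 12, lvl 2).
Iteration 3: rows with manager_id in {8,9,11,12} -> Sara (id 10, lvl 3).
Iteration 4: rows with manager_id in {10} -> Dave (id 13, lvl 4).
Iteration 5: no rows with manager_id in {13}; recursion stops.
Total rows emitted: 9.

9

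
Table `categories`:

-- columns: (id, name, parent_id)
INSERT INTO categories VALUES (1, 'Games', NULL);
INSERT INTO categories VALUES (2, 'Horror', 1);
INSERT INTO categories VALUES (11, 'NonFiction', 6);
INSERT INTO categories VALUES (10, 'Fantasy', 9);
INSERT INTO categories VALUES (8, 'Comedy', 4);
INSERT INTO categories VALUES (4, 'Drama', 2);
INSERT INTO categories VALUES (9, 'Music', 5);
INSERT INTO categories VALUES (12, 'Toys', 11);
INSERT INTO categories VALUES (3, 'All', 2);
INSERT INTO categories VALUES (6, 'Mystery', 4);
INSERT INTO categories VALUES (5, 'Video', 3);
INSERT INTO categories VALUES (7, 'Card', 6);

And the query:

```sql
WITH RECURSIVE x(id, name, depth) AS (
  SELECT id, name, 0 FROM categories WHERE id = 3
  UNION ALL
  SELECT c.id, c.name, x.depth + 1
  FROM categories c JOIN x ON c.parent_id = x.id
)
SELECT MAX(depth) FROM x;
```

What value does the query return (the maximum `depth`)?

Base: id=3 (All) at depth 0.
Iteration 1: rows with parent_id in {3} -> Video (id 5, depth 1).
Iteration 2: rows with parent_id in {5} -> Music (id 9, depth 2).
Iteration 3: rows with parent_id in {9} -> Fantasy (id 10, depth 3).
Iteration 4: no rows with parent_id in {10}; recursion stops.
depth values: 0, 1, 2, 3; the maximum is 3.

3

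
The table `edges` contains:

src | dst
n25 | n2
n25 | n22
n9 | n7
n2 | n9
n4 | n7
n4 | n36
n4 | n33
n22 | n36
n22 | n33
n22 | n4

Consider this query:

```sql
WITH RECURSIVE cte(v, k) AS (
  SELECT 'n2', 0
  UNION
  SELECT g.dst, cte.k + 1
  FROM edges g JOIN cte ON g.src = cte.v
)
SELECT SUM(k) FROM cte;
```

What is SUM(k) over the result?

3

Base: (n2, k=0).
Iteration 1: edges from {n2} -> (n9, k=1).
Iteration 2: edges from {n9} -> (n7, k=2).
Iteration 3: no outgoing edges from {n7}; recursion stops.
SUM(k) = 0 + 1 + 2 = 3.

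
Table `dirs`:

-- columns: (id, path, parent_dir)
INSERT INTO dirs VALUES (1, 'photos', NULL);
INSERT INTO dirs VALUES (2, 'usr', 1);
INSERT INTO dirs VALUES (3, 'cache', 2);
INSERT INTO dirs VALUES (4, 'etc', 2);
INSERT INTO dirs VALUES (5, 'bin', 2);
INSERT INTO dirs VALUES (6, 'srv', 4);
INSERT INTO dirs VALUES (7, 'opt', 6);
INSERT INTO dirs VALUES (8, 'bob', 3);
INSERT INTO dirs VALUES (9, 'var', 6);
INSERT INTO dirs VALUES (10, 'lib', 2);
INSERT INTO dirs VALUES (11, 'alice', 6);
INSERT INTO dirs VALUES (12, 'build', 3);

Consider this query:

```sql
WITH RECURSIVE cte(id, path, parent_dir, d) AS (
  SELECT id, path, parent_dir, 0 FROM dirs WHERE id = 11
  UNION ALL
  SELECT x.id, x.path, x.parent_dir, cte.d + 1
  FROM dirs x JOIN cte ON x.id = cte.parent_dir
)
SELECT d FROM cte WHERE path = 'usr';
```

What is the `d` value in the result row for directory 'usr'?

3

Base: id=11 (alice), parent_dir=6, d 0.
Iteration 1: join on id=6 -> srv (id 6, parent_dir=4, d 1).
Iteration 2: join on id=4 -> etc (id 4, parent_dir=2, d 2).
Iteration 3: join on id=2 -> usr (id 2, parent_dir=1, d 3).
Iteration 4: join on id=1 -> photos (id 1, parent_dir=NULL, d 4).
Iteration 5: parent_dir is NULL; no match; recursion stops.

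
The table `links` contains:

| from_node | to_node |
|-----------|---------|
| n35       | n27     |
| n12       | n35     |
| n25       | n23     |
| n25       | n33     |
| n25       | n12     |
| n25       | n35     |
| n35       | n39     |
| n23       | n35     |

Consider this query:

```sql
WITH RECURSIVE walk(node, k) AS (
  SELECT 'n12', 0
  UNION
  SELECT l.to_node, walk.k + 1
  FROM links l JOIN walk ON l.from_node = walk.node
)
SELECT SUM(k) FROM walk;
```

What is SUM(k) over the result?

Base: (n12, k=0).
Iteration 1: edges from {n12} -> (n35, k=1).
Iteration 2: edges from {n35} -> (n27, k=2), (n39, k=2).
Iteration 3: no outgoing edges from {n27,n39}; recursion stops.
SUM(k) = 0 + 1 + 2 + 2 = 5.

5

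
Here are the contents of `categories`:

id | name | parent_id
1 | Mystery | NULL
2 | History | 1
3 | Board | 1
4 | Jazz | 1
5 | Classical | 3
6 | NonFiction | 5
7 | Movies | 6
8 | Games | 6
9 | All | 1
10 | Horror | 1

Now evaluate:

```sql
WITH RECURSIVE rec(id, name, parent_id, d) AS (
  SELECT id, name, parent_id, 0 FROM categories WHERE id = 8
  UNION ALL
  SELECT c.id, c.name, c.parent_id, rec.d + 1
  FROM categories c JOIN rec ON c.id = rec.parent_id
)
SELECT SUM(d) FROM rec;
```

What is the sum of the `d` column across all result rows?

Base: id=8 (Games), parent_id=6, d 0.
Iteration 1: join on id=6 -> NonFiction (id 6, parent_id=5, d 1).
Iteration 2: join on id=5 -> Classical (id 5, parent_id=3, d 2).
Iteration 3: join on id=3 -> Board (id 3, parent_id=1, d 3).
Iteration 4: join on id=1 -> Mystery (id 1, parent_id=NULL, d 4).
Iteration 5: parent_id is NULL; no match; recursion stops.
SUM(d) = 0 + 1 + 2 + 3 + 4 = 10.

10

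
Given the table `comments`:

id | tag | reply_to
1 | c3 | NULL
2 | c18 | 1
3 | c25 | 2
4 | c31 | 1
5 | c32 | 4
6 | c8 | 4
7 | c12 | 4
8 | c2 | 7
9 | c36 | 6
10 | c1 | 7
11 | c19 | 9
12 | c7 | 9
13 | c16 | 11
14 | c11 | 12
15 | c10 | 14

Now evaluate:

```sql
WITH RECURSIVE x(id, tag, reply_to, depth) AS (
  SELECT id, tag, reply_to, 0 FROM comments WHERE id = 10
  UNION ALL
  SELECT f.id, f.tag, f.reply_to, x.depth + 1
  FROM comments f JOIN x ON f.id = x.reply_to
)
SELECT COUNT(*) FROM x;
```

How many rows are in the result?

Base: id=10 (c1), reply_to=7, depth 0.
Iteration 1: join on id=7 -> c12 (id 7, reply_to=4, depth 1).
Iteration 2: join on id=4 -> c31 (id 4, reply_to=1, depth 2).
Iteration 3: join on id=1 -> c3 (id 1, reply_to=NULL, depth 3).
Iteration 4: reply_to is NULL; no match; recursion stops.
Total rows emitted: 4.

4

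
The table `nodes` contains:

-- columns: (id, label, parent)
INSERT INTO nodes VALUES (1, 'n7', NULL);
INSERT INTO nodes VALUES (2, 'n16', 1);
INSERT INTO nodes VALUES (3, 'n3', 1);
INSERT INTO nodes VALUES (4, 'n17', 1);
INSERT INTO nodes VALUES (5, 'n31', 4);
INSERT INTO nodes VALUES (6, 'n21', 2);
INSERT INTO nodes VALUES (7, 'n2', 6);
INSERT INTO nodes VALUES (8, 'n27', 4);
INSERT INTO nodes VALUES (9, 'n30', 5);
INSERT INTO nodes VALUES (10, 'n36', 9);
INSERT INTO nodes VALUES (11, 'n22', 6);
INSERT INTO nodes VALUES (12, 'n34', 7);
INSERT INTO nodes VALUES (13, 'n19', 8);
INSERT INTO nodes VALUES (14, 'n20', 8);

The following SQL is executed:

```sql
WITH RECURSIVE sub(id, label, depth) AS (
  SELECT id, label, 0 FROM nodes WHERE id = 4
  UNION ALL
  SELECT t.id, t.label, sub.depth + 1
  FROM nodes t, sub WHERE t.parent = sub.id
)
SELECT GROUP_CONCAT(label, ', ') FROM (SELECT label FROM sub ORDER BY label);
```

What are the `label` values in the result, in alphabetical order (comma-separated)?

n17, n19, n20, n27, n30, n31, n36

Base: id=4 (n17) at depth 0.
Iteration 1: rows with parent in {4} -> n31 (id 5, depth 1), n27 (id 8, depth 1).
Iteration 2: rows with parent in {5,8} -> n30 (id 9, depth 2), n19 (id 13, depth 2), n20 (id 14, depth 2).
Iteration 3: rows with parent in {9,13,14} -> n36 (id 10, depth 3).
Iteration 4: no rows with parent in {10}; recursion stops.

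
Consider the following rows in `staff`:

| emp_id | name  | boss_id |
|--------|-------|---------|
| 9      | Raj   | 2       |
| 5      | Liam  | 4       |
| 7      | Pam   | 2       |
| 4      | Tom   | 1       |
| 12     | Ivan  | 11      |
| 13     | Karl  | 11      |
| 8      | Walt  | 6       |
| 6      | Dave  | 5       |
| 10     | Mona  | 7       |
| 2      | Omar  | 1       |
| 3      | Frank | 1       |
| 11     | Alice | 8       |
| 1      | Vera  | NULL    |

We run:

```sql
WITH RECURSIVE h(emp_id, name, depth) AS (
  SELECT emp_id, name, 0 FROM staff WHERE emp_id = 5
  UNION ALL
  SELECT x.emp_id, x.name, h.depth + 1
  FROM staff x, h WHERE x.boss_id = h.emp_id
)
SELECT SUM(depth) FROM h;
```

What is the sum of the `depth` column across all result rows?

Base: emp_id=5 (Liam) at depth 0.
Iteration 1: rows with boss_id in {5} -> Dave (id 6, depth 1).
Iteration 2: rows with boss_id in {6} -> Walt (id 8, depth 2).
Iteration 3: rows with boss_id in {8} -> Alice (id 11, depth 3).
Iteration 4: rows with boss_id in {11} -> Ivan (id 12, depth 4), Karl (id 13, depth 4).
Iteration 5: no rows with boss_id in {12,13}; recursion stops.
SUM(depth) = 0 + 1 + 2 + 3 + 4 + 4 = 14.

14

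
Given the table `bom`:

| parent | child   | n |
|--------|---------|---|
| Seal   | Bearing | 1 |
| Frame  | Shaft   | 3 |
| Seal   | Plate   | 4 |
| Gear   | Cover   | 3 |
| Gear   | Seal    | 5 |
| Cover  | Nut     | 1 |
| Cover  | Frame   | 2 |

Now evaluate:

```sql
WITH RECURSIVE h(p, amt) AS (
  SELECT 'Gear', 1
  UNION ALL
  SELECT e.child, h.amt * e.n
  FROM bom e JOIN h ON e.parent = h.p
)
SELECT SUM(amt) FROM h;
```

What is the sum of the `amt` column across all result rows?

Base: (Gear, amt=1).
Iteration 1: components of {Gear} -> Cover = 1*3 = 3, Seal = 1*5 = 5.
Iteration 2: components of {Cover,Seal} -> Bearing = 5*1 = 5, Frame = 3*2 = 6, Nut = 3*1 = 3, Plate = 5*4 = 20.
Iteration 3: components of {Bearing,Frame,Nut,Plate} -> Shaft = 6*3 = 18.
Iteration 4: no further components; recursion stops.
SUM(amt) = 1 + 3 + 5 + 3 + 6 + 20 + 5 + 18 = 61.

61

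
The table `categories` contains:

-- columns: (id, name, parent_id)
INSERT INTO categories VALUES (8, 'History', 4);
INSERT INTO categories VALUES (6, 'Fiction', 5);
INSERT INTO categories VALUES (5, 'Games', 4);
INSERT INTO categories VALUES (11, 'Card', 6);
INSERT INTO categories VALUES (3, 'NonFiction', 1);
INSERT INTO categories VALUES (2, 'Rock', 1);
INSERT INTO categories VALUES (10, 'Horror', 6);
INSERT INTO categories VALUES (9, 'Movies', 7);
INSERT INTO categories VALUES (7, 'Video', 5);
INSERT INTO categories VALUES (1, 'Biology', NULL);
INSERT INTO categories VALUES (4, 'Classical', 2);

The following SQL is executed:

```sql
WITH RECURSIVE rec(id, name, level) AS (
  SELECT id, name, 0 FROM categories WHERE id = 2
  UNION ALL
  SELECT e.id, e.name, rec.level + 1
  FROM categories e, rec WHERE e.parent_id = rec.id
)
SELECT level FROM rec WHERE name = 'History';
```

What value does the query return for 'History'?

Base: id=2 (Rock) at level 0.
Iteration 1: rows with parent_id in {2} -> Classical (id 4, level 1).
Iteration 2: rows with parent_id in {4} -> Games (id 5, level 2), History (id 8, level 2).
Iteration 3: rows with parent_id in {5,8} -> Fiction (id 6, level 3), Video (id 7, level 3).
Iteration 4: rows with parent_id in {6,7} -> Movies (id 9, level 4), Horror (id 10, level 4), Card (id 11, level 4).
Iteration 5: no rows with parent_id in {9,10,11}; recursion stops.

2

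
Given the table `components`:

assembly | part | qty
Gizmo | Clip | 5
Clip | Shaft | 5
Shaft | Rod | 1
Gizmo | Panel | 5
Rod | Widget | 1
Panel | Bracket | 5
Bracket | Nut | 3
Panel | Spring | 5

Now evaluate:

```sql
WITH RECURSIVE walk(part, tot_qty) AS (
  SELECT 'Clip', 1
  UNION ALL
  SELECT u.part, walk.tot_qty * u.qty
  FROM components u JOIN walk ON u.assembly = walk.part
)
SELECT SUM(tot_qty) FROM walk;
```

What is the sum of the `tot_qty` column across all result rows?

Base: (Clip, tot_qty=1).
Iteration 1: components of {Clip} -> Shaft = 1*5 = 5.
Iteration 2: components of {Shaft} -> Rod = 5*1 = 5.
Iteration 3: components of {Rod} -> Widget = 5*1 = 5.
Iteration 4: no further components; recursion stops.
SUM(tot_qty) = 1 + 5 + 5 + 5 = 16.

16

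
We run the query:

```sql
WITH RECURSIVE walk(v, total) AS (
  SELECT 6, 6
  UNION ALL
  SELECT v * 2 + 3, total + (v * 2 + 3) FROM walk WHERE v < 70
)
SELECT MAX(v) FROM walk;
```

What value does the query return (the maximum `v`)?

Base: v=6, total=6.
Iteration 1: 6 < 70 holds -> v = 6 * 2 + 3 = 15, total = 6 + 15 = 21.
Iteration 2: 15 < 70 holds -> v = 15 * 2 + 3 = 33, total = 21 + 33 = 54.
Iteration 3: 33 < 70 holds -> v = 33 * 2 + 3 = 69, total = 54 + 69 = 123.
Iteration 4: 69 < 70 holds -> v = 69 * 2 + 3 = 141, total = 123 + 141 = 264.
Iteration 5: 141 < 70 fails; recursion stops.
v values: 6, 15, 33, 69, 141; the maximum is 141.

141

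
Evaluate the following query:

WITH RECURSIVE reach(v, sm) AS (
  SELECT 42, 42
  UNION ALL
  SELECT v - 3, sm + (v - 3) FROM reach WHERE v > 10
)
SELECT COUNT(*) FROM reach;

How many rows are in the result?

12

Base: v=42, sm=42.
Iteration 1: 42 > 10 holds -> v = 42 - 3 = 39, sm = 42 + 39 = 81.
Iteration 2: 39 > 10 holds -> v = 39 - 3 = 36, sm = 81 + 36 = 117.
Iteration 3: 36 > 10 holds -> v = 36 - 3 = 33, sm = 117 + 33 = 150.
Iteration 4: 33 > 10 holds -> v = 33 - 3 = 30, sm = 150 + 30 = 180.
Iteration 5: 30 > 10 holds -> v = 30 - 3 = 27, sm = 180 + 27 = 207.
Iteration 6: 27 > 10 holds -> v = 27 - 3 = 24, sm = 207 + 24 = 231.
Iteration 7: 24 > 10 holds -> v = 24 - 3 = 21, sm = 231 + 21 = 252.
Iteration 8: 21 > 10 holds -> v = 21 - 3 = 18, sm = 252 + 18 = 270.
Iteration 9: 18 > 10 holds -> v = 18 - 3 = 15, sm = 270 + 15 = 285.
Iteration 10: 15 > 10 holds -> v = 15 - 3 = 12, sm = 285 + 12 = 297.
Iteration 11: 12 > 10 holds -> v = 12 - 3 = 9, sm = 297 + 9 = 306.
Iteration 12: 9 > 10 fails; recursion stops.
Total rows emitted: 12.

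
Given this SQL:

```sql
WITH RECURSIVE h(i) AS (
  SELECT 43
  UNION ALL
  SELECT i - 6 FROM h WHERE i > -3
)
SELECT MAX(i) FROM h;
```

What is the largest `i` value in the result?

Base: i=43.
Iteration 1: 43 > -3 holds -> i = 43 - 6 = 37.
Iteration 2: 37 > -3 holds -> i = 37 - 6 = 31.
Iteration 3: 31 > -3 holds -> i = 31 - 6 = 25.
Iteration 4: 25 > -3 holds -> i = 25 - 6 = 19.
Iteration 5: 19 > -3 holds -> i = 19 - 6 = 13.
Iteration 6: 13 > -3 holds -> i = 13 - 6 = 7.
Iteration 7: 7 > -3 holds -> i = 7 - 6 = 1.
Iteration 8: 1 > -3 holds -> i = 1 - 6 = -5.
Iteration 9: -5 > -3 fails; recursion stops.
i values: 43, 37, 31, 25, 19, 13, 7, 1, -5; the maximum is 43.

43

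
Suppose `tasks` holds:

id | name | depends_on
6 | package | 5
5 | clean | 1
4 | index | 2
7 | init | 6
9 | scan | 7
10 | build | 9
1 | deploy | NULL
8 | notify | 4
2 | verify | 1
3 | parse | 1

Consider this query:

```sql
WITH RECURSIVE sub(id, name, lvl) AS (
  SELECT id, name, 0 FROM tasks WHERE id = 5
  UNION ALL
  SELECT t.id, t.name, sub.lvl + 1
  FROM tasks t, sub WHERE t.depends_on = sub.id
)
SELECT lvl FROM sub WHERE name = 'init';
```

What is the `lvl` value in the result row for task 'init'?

2

Base: id=5 (clean) at lvl 0.
Iteration 1: rows with depends_on in {5} -> package (id 6, lvl 1).
Iteration 2: rows with depends_on in {6} -> init (id 7, lvl 2).
Iteration 3: rows with depends_on in {7} -> scan (id 9, lvl 3).
Iteration 4: rows with depends_on in {9} -> build (id 10, lvl 4).
Iteration 5: no rows with depends_on in {10}; recursion stops.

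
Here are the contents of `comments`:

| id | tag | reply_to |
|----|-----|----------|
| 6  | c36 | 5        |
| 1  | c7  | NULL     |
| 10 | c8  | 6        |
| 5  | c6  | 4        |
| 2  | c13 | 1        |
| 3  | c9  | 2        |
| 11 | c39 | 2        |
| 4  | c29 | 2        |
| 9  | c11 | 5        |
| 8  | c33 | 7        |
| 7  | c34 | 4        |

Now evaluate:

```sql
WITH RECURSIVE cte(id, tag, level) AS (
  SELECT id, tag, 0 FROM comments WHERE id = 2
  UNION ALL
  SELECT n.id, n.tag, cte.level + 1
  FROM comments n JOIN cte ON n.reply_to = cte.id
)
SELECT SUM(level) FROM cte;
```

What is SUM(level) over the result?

Base: id=2 (c13) at level 0.
Iteration 1: rows with reply_to in {2} -> c9 (id 3, level 1), c29 (id 4, level 1), c39 (id 11, level 1).
Iteration 2: rows with reply_to in {3,4,11} -> c6 (id 5, level 2), c34 (id 7, level 2).
Iteration 3: rows with reply_to in {5,7} -> c36 (id 6, level 3), c33 (id 8, level 3), c11 (id 9, level 3).
Iteration 4: rows with reply_to in {6,8,9} -> c8 (id 10, level 4).
Iteration 5: no rows with reply_to in {10}; recursion stops.
SUM(level) = 0 + 1 + 1 + 1 + 2 + 2 + 3 + 3 + 3 + 4 = 20.

20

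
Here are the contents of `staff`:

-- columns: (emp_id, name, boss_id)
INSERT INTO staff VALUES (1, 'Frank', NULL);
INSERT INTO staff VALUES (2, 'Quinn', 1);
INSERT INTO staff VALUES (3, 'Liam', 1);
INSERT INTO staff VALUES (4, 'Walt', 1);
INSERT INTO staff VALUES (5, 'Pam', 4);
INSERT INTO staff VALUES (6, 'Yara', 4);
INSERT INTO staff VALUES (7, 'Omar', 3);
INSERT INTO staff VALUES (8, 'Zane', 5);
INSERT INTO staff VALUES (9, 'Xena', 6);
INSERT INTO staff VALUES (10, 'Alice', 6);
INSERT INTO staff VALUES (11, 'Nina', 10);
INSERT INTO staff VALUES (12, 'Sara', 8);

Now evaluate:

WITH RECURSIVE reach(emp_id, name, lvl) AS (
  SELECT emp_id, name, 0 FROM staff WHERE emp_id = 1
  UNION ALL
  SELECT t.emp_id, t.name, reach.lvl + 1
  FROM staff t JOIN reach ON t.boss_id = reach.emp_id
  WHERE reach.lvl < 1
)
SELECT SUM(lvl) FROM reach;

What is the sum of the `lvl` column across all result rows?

3

Base: emp_id=1 (Frank) at lvl 0.
Iteration 1: rows with boss_id in {1} -> Quinn (id 2, lvl 1), Liam (id 3, lvl 1), Walt (id 4, lvl 1).
Iteration 2: lvl < 1 fails for all current rows; recursion stops.
SUM(lvl) = 0 + 1 + 1 + 1 = 3.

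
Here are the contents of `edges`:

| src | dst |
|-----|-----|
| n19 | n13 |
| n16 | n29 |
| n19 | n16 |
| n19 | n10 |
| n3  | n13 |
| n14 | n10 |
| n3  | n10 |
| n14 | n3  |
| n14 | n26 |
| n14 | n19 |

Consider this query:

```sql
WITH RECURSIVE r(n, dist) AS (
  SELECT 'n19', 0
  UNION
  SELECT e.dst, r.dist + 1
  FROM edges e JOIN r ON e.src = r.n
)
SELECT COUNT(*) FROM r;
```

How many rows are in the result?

5

Base: (n19, dist=0).
Iteration 1: edges from {n19} -> (n10, dist=1), (n13, dist=1), (n16, dist=1).
Iteration 2: edges from {n10,n13,n16} -> (n29, dist=2).
Iteration 3: no outgoing edges from {n29}; recursion stops.
Total rows emitted: 5.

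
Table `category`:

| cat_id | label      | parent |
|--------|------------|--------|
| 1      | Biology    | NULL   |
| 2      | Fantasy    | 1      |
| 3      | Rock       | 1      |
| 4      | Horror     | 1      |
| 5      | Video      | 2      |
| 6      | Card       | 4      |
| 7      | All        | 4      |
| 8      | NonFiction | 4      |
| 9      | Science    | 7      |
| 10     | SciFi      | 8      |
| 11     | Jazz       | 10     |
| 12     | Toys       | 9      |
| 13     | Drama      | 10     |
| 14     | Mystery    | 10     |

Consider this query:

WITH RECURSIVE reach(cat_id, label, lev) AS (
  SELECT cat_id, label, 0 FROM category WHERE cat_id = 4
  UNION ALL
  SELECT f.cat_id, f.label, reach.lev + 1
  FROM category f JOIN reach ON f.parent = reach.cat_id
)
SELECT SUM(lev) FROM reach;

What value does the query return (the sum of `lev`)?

Base: cat_id=4 (Horror) at lev 0.
Iteration 1: rows with parent in {4} -> Card (id 6, lev 1), All (id 7, lev 1), NonFiction (id 8, lev 1).
Iteration 2: rows with parent in {6,7,8} -> Science (id 9, lev 2), SciFi (id 10, lev 2).
Iteration 3: rows with parent in {9,10} -> Jazz (id 11, lev 3), Toys (id 12, lev 3), Drama (id 13, lev 3), Mystery (id 14, lev 3).
Iteration 4: no rows with parent in {11,12,13,14}; recursion stops.
SUM(lev) = 0 + 1 + 1 + 1 + 2 + 2 + 3 + 3 + 3 + 3 = 19.

19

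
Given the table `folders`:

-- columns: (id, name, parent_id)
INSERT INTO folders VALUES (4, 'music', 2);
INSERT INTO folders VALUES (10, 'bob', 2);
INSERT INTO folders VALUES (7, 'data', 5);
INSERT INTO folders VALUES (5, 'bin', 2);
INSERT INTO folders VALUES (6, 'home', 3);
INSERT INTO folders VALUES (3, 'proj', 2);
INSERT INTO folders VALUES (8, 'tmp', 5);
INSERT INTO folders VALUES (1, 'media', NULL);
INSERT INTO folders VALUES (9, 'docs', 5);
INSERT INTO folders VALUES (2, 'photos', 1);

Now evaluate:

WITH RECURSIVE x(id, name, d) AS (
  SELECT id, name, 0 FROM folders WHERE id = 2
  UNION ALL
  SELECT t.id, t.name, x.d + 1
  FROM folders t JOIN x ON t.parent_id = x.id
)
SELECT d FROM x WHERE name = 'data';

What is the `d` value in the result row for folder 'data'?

2

Base: id=2 (photos) at d 0.
Iteration 1: rows with parent_id in {2} -> proj (id 3, d 1), music (id 4, d 1), bin (id 5, d 1), bob (id 10, d 1).
Iteration 2: rows with parent_id in {3,4,5,10} -> home (id 6, d 2), data (id 7, d 2), tmp (id 8, d 2), docs (id 9, d 2).
Iteration 3: no rows with parent_id in {6,7,8,9}; recursion stops.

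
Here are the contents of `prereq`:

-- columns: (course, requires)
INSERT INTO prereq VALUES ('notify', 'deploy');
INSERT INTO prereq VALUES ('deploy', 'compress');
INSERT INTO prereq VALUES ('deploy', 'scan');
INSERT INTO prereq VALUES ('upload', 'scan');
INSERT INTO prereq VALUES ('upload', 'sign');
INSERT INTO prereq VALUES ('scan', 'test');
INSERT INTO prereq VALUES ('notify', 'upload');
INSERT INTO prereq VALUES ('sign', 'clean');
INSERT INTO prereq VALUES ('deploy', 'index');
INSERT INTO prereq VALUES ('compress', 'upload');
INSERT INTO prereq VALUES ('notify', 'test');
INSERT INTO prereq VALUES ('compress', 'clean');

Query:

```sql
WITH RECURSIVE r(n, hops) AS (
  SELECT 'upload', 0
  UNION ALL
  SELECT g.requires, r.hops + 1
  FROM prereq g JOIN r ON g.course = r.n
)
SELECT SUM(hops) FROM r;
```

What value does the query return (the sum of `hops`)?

6

Base: (upload, hops=0).
Iteration 1: edges from {upload} -> (scan, hops=1), (sign, hops=1).
Iteration 2: edges from {scan,sign} -> (clean, hops=2), (test, hops=2).
Iteration 3: no outgoing edges from {clean,test}; recursion stops.
SUM(hops) = 0 + 1 + 1 + 2 + 2 = 6.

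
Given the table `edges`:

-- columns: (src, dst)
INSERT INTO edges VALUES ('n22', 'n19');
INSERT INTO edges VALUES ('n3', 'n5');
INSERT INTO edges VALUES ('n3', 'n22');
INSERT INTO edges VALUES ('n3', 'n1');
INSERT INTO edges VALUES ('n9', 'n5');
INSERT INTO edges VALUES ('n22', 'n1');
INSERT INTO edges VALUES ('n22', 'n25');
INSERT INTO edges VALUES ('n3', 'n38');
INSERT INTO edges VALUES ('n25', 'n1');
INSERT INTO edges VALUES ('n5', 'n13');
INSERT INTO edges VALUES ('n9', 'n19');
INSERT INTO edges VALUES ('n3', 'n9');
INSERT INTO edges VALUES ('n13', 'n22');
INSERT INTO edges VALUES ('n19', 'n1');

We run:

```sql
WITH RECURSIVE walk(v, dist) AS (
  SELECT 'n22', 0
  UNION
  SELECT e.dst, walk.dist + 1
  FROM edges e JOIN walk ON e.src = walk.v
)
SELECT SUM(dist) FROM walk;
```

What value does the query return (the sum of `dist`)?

5

Base: (n22, dist=0).
Iteration 1: edges from {n22} -> (n1, dist=1), (n19, dist=1), (n25, dist=1).
Iteration 2: edges from {n1,n19,n25} -> (n1, dist=2). [UNION drops 1 duplicate row(s)]
Iteration 3: no outgoing edges from {n1}; recursion stops.
SUM(dist) = 0 + 1 + 1 + 1 + 2 = 5.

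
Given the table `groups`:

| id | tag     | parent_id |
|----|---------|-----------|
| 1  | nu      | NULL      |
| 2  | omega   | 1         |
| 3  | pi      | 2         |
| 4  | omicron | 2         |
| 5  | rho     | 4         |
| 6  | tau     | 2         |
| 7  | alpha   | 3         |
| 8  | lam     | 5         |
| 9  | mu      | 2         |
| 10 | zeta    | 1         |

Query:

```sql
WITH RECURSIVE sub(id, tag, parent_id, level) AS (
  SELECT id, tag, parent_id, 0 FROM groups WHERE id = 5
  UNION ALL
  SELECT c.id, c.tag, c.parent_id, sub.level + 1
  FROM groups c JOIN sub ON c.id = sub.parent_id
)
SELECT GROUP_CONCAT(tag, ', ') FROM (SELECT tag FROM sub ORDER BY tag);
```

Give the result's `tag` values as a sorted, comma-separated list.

nu, omega, omicron, rho

Base: id=5 (rho), parent_id=4, level 0.
Iteration 1: join on id=4 -> omicron (id 4, parent_id=2, level 1).
Iteration 2: join on id=2 -> omega (id 2, parent_id=1, level 2).
Iteration 3: join on id=1 -> nu (id 1, parent_id=NULL, level 3).
Iteration 4: parent_id is NULL; no match; recursion stops.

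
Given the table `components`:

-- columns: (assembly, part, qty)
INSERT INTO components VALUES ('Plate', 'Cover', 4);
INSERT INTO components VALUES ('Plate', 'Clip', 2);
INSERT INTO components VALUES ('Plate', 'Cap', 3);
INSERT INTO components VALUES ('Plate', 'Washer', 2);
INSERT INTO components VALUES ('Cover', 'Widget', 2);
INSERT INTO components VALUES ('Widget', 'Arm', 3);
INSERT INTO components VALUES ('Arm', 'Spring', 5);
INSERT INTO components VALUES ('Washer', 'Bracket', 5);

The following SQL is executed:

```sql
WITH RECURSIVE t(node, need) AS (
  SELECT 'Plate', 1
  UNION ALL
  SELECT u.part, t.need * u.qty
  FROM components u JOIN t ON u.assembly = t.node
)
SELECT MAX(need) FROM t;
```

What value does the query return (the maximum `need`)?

Base: (Plate, need=1).
Iteration 1: components of {Plate} -> Cap = 1*3 = 3, Clip = 1*2 = 2, Cover = 1*4 = 4, Washer = 1*2 = 2.
Iteration 2: components of {Cap,Clip,Cover,Washer} -> Bracket = 2*5 = 10, Widget = 4*2 = 8.
Iteration 3: components of {Bracket,Widget} -> Arm = 8*3 = 24.
Iteration 4: components of {Arm} -> Spring = 24*5 = 120.
Iteration 5: no further components; recursion stops.
need values: 1, 4, 2, 3, 2, 8, 10, 24, 120; the maximum is 120.

120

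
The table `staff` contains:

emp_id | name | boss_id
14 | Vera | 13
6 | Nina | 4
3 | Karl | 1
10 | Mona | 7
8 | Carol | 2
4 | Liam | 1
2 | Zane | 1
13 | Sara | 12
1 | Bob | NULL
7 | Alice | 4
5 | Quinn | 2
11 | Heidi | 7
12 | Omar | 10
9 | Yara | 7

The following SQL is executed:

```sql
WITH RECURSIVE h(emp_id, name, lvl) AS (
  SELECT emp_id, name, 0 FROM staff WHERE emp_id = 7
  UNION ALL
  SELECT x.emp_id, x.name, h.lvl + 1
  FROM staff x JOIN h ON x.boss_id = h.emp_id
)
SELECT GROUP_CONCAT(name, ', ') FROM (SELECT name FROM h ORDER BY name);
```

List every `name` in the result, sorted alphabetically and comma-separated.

Base: emp_id=7 (Alice) at lvl 0.
Iteration 1: rows with boss_id in {7} -> Yara (id 9, lvl 1), Mona (id 10, lvl 1), Heidi (id 11, lvl 1).
Iteration 2: rows with boss_id in {9,10,11} -> Omar (id 12, lvl 2).
Iteration 3: rows with boss_id in {12} -> Sara (id 13, lvl 3).
Iteration 4: rows with boss_id in {13} -> Vera (id 14, lvl 4).
Iteration 5: no rows with boss_id in {14}; recursion stops.

Alice, Heidi, Mona, Omar, Sara, Vera, Yara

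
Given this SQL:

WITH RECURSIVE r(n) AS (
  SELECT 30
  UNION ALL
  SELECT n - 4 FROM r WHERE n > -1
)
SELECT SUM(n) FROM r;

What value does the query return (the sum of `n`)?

Base: n=30.
Iteration 1: 30 > -1 holds -> n = 30 - 4 = 26.
Iteration 2: 26 > -1 holds -> n = 26 - 4 = 22.
Iteration 3: 22 > -1 holds -> n = 22 - 4 = 18.
Iteration 4: 18 > -1 holds -> n = 18 - 4 = 14.
Iteration 5: 14 > -1 holds -> n = 14 - 4 = 10.
Iteration 6: 10 > -1 holds -> n = 10 - 4 = 6.
Iteration 7: 6 > -1 holds -> n = 6 - 4 = 2.
Iteration 8: 2 > -1 holds -> n = 2 - 4 = -2.
Iteration 9: -2 > -1 fails; recursion stops.
SUM(n) = 30 + 26 + 22 + 18 + 14 + 10 + 6 + 2 + -2 = 126.

126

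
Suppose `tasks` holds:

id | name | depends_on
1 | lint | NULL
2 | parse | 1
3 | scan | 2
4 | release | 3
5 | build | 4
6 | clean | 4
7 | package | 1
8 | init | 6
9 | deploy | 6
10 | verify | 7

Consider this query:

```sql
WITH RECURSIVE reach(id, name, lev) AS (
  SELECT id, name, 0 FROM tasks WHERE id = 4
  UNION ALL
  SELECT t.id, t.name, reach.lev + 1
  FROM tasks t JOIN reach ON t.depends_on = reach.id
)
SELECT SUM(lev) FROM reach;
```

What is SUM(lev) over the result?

Base: id=4 (release) at lev 0.
Iteration 1: rows with depends_on in {4} -> build (id 5, lev 1), clean (id 6, lev 1).
Iteration 2: rows with depends_on in {5,6} -> init (id 8, lev 2), deploy (id 9, lev 2).
Iteration 3: no rows with depends_on in {8,9}; recursion stops.
SUM(lev) = 0 + 1 + 1 + 2 + 2 = 6.

6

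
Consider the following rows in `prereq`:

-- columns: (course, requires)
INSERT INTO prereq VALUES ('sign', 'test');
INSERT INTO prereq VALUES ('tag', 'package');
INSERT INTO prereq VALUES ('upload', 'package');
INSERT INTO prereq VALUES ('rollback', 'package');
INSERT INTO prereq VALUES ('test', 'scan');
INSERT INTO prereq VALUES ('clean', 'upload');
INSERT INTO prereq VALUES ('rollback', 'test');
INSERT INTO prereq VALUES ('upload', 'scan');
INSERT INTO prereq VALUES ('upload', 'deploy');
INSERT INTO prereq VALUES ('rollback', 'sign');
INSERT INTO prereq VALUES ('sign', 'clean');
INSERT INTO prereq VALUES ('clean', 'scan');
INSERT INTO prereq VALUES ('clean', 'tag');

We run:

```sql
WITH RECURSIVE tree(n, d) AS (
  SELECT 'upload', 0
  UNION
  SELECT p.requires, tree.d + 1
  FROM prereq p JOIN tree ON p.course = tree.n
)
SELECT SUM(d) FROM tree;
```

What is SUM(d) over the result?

3

Base: (upload, d=0).
Iteration 1: edges from {upload} -> (deploy, d=1), (package, d=1), (scan, d=1).
Iteration 2: no outgoing edges from {deploy,package,scan}; recursion stops.
SUM(d) = 0 + 1 + 1 + 1 = 3.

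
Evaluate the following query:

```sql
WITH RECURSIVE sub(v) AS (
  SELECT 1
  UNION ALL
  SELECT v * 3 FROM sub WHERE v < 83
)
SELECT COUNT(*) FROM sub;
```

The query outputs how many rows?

6

Base: v=1.
Iteration 1: 1 < 83 holds -> v = 1 * 3 = 3.
Iteration 2: 3 < 83 holds -> v = 3 * 3 = 9.
Iteration 3: 9 < 83 holds -> v = 9 * 3 = 27.
Iteration 4: 27 < 83 holds -> v = 27 * 3 = 81.
Iteration 5: 81 < 83 holds -> v = 81 * 3 = 243.
Iteration 6: 243 < 83 fails; recursion stops.
Total rows emitted: 6.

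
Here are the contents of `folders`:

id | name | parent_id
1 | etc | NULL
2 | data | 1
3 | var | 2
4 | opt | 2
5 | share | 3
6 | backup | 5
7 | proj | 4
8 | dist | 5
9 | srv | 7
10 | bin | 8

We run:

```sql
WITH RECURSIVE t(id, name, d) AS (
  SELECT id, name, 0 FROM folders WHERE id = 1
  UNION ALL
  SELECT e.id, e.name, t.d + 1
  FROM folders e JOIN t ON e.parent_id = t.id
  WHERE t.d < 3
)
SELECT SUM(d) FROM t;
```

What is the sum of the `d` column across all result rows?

11

Base: id=1 (etc) at d 0.
Iteration 1: rows with parent_id in {1} -> data (id 2, d 1).
Iteration 2: rows with parent_id in {2} -> var (id 3, d 2), opt (id 4, d 2).
Iteration 3: rows with parent_id in {3,4} -> share (id 5, d 3), proj (id 7, d 3).
Iteration 4: d < 3 fails for all current rows; recursion stops.
SUM(d) = 0 + 1 + 2 + 2 + 3 + 3 = 11.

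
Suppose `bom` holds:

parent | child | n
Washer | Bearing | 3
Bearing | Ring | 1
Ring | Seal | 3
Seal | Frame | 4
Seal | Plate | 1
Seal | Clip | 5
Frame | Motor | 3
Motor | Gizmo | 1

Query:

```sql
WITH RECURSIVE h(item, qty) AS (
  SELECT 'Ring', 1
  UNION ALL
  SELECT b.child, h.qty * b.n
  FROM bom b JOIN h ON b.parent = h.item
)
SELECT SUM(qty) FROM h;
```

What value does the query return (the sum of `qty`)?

Base: (Ring, qty=1).
Iteration 1: components of {Ring} -> Seal = 1*3 = 3.
Iteration 2: components of {Seal} -> Clip = 3*5 = 15, Frame = 3*4 = 12, Plate = 3*1 = 3.
Iteration 3: components of {Clip,Frame,Plate} -> Motor = 12*3 = 36.
Iteration 4: components of {Motor} -> Gizmo = 36*1 = 36.
Iteration 5: no further components; recursion stops.
SUM(qty) = 1 + 3 + 12 + 3 + 15 + 36 + 36 = 106.

106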